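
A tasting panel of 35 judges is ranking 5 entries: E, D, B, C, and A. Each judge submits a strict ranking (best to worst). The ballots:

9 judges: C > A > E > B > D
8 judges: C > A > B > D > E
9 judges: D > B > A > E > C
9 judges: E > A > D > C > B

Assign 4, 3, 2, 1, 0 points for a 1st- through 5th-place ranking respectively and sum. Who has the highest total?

E: 9·2 + 8·0 + 9·1 + 9·4 = 63
D: 9·0 + 8·1 + 9·4 + 9·2 = 62
B: 9·1 + 8·2 + 9·3 + 9·0 = 52
C: 9·4 + 8·4 + 9·0 + 9·1 = 77
A: 9·3 + 8·3 + 9·2 + 9·3 = 96
A has the highest Borda score (96).

A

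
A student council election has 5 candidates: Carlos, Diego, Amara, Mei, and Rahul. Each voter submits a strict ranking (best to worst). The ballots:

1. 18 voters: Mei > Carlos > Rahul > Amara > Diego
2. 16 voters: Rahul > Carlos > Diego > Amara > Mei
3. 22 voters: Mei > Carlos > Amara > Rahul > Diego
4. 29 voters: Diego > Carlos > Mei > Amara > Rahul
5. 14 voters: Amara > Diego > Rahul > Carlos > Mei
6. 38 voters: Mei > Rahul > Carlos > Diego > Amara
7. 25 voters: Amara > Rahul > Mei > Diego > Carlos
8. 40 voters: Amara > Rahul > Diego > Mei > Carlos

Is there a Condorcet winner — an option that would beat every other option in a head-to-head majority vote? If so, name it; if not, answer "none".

Mei

Mei vs Carlos: 143–59 for Mei.
Mei vs Diego: 103–99 for Mei.
Mei vs Amara: 107–95 for Mei.
Mei vs Rahul: 107–95 for Mei.
Mei beats every other option head-to-head.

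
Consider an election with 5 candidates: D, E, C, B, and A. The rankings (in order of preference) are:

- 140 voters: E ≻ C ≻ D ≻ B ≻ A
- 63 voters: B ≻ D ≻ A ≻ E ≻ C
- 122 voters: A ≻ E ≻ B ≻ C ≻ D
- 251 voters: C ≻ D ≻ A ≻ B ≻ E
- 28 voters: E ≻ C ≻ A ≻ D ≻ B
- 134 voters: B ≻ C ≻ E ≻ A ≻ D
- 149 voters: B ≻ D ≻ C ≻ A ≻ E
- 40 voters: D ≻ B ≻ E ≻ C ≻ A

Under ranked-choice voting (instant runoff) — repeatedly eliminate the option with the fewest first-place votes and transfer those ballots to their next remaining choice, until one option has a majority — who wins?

Round 1: D 40, E 168, C 251, B 346, A 122. Eliminate D.
Round 2: E 168, C 251, B 386, A 122. Eliminate A.
Round 3: E 290, C 251, B 386. Eliminate C.
Round 4: E 290, B 637. B has a majority.

B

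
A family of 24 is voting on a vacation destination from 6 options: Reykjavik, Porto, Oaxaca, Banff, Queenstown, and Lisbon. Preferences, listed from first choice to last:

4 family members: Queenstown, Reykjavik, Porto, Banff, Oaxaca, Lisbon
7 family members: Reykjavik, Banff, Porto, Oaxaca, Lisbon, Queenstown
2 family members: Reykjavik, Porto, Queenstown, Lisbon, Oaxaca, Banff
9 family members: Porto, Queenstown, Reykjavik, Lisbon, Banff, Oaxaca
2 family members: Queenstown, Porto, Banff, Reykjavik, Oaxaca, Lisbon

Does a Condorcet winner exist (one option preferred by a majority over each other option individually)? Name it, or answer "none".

none

Checking pairwise contests:
Queenstown beats Reykjavik 15–9.
Reykjavik beats Porto 13–11.
Reykjavik beats Oaxaca 24–0.
Reykjavik beats Banff 22–2.
Porto beats Queenstown 18–6.
Reykjavik beats Lisbon 24–0.
Every option loses at least one head-to-head, so there is no Condorcet winner.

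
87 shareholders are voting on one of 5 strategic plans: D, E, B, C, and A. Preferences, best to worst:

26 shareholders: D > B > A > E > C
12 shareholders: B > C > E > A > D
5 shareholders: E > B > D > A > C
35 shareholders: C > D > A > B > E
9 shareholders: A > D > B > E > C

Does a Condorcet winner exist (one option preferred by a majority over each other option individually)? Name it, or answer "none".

none

Checking pairwise contests:
C beats D 47–40.
D beats E 70–17.
D beats B 70–17.
B beats C 52–35.
D beats A 66–21.
Every option loses at least one head-to-head, so there is no Condorcet winner.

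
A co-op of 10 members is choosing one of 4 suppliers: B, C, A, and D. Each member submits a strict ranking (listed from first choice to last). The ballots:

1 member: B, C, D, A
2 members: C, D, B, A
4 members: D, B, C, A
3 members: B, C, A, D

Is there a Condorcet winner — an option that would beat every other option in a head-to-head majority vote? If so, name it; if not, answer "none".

Checking pairwise contests:
D beats B 6–4.
B beats C 8–2.
B beats A 10–0.
C beats D 6–4.
Every option loses at least one head-to-head, so there is no Condorcet winner.

none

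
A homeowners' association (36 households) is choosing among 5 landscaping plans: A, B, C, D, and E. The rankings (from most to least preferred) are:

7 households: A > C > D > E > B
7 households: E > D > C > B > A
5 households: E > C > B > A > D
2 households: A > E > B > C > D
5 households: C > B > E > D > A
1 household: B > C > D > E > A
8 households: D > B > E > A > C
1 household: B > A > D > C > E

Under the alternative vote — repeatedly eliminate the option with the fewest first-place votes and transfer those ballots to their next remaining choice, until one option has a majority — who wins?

Round 1: A 9, B 2, C 5, D 8, E 12. Eliminate B.
Round 2: A 10, C 6, D 8, E 12. Eliminate C.
Round 3: A 10, D 9, E 17. Eliminate D.
Round 4: A 10, E 26. E has a majority.

E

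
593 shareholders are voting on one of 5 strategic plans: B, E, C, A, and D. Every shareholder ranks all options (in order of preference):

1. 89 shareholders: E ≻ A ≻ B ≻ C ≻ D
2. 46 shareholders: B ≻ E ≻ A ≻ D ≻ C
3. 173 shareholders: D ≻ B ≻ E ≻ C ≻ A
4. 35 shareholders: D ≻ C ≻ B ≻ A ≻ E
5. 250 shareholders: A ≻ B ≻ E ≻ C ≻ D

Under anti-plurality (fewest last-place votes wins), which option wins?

B

Last-place votes: B 0, E 35, C 46, A 173, D 339.
B is ranked last by the fewest voters, so B wins.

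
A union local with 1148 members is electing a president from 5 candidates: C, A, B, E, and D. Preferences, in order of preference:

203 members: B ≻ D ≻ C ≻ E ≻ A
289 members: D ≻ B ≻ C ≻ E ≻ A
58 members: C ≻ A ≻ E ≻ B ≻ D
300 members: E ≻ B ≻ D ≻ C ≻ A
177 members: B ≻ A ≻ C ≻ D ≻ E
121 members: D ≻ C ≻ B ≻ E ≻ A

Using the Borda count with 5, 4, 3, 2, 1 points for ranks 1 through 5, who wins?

B

C: 203·3 + 289·3 + 58·5 + 300·2 + 177·3 + 121·4 = 3381
A: 203·1 + 289·1 + 58·4 + 300·1 + 177·4 + 121·1 = 1853
B: 203·5 + 289·4 + 58·2 + 300·4 + 177·5 + 121·3 = 4735
E: 203·2 + 289·2 + 58·3 + 300·5 + 177·1 + 121·2 = 3077
D: 203·4 + 289·5 + 58·1 + 300·3 + 177·2 + 121·5 = 4174
B has the highest Borda score (4735).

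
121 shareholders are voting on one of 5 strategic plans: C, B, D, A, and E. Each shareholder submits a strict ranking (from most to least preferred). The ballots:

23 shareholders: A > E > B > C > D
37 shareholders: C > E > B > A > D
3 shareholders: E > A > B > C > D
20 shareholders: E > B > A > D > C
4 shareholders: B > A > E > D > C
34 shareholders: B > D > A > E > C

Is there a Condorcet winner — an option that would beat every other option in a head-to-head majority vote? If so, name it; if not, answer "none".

Checking pairwise contests:
B beats C 84–37.
E beats B 83–38.
C beats D 63–58.
B beats A 95–26.
A beats E 61–60.
Every option loses at least one head-to-head, so there is no Condorcet winner.

none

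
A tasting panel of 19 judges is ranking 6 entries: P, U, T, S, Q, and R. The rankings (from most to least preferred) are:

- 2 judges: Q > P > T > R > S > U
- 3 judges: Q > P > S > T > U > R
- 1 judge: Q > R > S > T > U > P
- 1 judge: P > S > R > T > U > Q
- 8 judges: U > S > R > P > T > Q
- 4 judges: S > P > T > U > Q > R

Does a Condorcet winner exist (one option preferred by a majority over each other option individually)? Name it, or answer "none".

S

S vs P: 13–6 for S.
S vs U: 11–8 for S.
S vs T: 17–2 for S.
S vs Q: 13–6 for S.
S vs R: 16–3 for S.
S beats every other option head-to-head.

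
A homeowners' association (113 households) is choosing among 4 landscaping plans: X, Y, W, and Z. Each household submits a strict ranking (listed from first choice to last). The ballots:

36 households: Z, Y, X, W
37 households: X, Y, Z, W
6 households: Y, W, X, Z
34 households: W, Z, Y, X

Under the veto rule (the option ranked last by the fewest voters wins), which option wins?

Y

Last-place votes: X 34, Y 0, W 73, Z 6.
Y is ranked last by the fewest voters, so Y wins.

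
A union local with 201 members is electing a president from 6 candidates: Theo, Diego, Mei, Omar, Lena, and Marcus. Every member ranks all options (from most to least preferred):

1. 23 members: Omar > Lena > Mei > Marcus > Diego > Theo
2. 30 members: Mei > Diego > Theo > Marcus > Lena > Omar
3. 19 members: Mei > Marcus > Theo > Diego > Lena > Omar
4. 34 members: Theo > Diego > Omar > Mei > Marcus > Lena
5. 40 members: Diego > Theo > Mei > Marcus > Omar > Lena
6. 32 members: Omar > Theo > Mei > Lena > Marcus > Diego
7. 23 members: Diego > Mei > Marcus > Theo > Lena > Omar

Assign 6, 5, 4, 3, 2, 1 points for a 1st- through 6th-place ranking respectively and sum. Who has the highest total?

Mei

Theo: 23·1 + 30·4 + 19·4 + 34·6 + 40·5 + 32·5 + 23·3 = 852
Diego: 23·2 + 30·5 + 19·3 + 34·5 + 40·6 + 32·1 + 23·6 = 833
Mei: 23·4 + 30·6 + 19·6 + 34·3 + 40·4 + 32·4 + 23·5 = 891
Omar: 23·6 + 30·1 + 19·1 + 34·4 + 40·2 + 32·6 + 23·1 = 618
Lena: 23·5 + 30·2 + 19·2 + 34·1 + 40·1 + 32·3 + 23·2 = 429
Marcus: 23·3 + 30·3 + 19·5 + 34·2 + 40·3 + 32·2 + 23·4 = 598
Mei has the highest Borda score (891).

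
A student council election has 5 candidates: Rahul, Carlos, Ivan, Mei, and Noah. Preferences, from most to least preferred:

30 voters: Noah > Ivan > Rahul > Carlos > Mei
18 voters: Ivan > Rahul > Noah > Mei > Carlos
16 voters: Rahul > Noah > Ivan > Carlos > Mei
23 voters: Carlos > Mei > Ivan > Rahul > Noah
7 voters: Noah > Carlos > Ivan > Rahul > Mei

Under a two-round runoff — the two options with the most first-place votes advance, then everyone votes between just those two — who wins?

Noah

Round 1 first-place votes: Rahul 16, Carlos 23, Ivan 18, Mei 0, Noah 37.
Noah and Carlos advance.
Runoff: Noah is preferred to Carlos by 71 voters; Carlos by 23.
Noah wins the runoff.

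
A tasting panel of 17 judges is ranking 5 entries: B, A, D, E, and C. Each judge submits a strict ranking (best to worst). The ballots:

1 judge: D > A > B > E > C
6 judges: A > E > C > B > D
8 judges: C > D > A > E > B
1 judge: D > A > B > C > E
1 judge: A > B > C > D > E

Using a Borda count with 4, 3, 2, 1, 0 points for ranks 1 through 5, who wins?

B: 1·2 + 6·1 + 8·0 + 1·2 + 1·3 = 13
A: 1·3 + 6·4 + 8·2 + 1·3 + 1·4 = 50
D: 1·4 + 6·0 + 8·3 + 1·4 + 1·1 = 33
E: 1·1 + 6·3 + 8·1 + 1·0 + 1·0 = 27
C: 1·0 + 6·2 + 8·4 + 1·1 + 1·2 = 47
A has the highest Borda score (50).

A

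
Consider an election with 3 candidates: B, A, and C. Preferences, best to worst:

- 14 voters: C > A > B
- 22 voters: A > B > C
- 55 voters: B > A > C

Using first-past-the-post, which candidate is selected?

B

First-place votes: B 55, A 22, C 14.
B has the most first-place votes.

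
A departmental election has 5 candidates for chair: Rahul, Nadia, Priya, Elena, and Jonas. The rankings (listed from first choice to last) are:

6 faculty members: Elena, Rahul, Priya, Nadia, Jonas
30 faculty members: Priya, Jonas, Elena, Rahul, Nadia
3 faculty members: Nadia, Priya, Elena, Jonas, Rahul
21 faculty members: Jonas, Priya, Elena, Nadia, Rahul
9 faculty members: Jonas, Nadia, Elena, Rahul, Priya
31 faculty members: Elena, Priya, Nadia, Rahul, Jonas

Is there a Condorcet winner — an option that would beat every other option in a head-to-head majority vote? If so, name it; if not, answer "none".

Priya

Priya vs Rahul: 85–15 for Priya.
Priya vs Nadia: 88–12 for Priya.
Priya vs Elena: 54–46 for Priya.
Priya vs Jonas: 70–30 for Priya.
Priya beats every other option head-to-head.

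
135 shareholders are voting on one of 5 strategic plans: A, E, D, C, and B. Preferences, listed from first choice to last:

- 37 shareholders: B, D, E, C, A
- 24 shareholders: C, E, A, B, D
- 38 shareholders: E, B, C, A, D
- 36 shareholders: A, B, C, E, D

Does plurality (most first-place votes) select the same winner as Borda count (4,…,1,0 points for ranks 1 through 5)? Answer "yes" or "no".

no

Plurality — first-place votes: A 36, E 38, D 0, C 24, B 37. Winner: E.
Borda — scores: A 230, E 334, D 111, C 281, B 394. Winner: B.
The two methods disagree.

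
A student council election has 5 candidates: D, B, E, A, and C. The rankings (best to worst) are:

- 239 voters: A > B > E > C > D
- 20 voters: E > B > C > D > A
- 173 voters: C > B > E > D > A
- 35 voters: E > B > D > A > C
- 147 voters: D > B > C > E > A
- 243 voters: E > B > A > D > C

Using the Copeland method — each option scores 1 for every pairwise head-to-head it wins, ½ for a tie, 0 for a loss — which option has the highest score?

B

D: loses to B, E, A, and C → score 0.
B: beats D, E, A, and C → score 4.
E: beats D, A, and C; loses to B → score 3.
A: beats D and C; loses to B and E → score 2.
C: beats D; loses to B, E, and A → score 1.
B has the best pairwise record.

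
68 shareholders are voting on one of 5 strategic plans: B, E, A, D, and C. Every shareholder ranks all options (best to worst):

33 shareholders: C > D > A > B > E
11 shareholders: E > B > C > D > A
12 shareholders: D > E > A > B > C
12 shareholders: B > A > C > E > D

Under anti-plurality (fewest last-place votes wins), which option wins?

Last-place votes: B 0, E 33, A 11, D 12, C 12.
B is ranked last by the fewest voters, so B wins.

B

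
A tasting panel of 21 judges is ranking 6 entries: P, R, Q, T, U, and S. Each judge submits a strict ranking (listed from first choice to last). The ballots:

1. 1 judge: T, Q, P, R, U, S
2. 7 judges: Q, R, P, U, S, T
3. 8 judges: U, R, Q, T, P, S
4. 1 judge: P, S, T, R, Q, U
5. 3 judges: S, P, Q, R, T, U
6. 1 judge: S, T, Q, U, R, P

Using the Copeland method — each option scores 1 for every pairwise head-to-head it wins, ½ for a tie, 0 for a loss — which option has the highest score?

P: beats T, U, and S; loses to R and Q → score 3.
R: beats P, T, U, and S; loses to Q → score 4.
Q: beats P, R, T, U, and S → score 5.
T: loses to P, R, Q, U, and S → score 0.
U: beats T and S; loses to P, R, and Q → score 2.
S: beats T; loses to P, R, Q, and U → score 1.
Q has the best pairwise record.

Q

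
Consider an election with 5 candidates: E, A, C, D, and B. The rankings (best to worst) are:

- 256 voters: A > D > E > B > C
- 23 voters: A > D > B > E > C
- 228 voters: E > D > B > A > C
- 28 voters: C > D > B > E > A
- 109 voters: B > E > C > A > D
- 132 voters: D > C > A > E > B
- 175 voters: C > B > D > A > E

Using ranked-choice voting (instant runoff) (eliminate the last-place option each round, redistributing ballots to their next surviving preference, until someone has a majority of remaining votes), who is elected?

E

Round 1: E 228, A 279, C 203, D 132, B 109. Eliminate B.
Round 2: E 337, A 279, C 203, D 132. Eliminate D.
Round 3: E 337, A 279, C 335. Eliminate A.
Round 4: E 616, C 335. E has a majority.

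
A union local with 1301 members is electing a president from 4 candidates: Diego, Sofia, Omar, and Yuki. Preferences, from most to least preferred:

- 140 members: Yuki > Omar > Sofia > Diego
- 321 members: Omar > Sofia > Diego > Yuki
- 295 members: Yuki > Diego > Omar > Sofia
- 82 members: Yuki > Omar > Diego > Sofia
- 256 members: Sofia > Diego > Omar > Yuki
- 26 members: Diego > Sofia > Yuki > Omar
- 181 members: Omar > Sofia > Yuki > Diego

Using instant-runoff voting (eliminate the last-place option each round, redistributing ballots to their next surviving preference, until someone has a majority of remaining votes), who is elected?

Round 1: Diego 26, Sofia 256, Omar 502, Yuki 517. Eliminate Diego.
Round 2: Sofia 282, Omar 502, Yuki 517. Eliminate Sofia.
Round 3: Omar 758, Yuki 543. Omar has a majority.

Omar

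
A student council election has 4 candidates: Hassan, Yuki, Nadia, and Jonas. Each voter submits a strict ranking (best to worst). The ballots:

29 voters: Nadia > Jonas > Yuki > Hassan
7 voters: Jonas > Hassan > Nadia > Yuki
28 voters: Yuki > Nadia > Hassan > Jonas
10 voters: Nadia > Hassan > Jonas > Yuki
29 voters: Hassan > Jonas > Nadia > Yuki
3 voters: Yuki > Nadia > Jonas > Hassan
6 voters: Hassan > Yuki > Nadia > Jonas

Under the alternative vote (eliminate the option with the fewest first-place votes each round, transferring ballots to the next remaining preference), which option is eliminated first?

Jonas

Round 1: Hassan 35, Yuki 31, Nadia 39, Jonas 7. Eliminate Jonas.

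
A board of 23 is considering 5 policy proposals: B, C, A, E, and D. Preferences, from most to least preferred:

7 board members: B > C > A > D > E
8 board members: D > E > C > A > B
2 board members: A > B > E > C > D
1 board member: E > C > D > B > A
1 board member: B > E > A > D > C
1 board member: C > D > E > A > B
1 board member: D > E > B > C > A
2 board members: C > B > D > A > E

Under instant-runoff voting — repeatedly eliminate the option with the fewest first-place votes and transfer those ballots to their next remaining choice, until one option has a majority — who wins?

Round 1: B 8, C 3, A 2, E 1, D 9. Eliminate E.
Round 2: B 8, C 4, A 2, D 9. Eliminate A.
Round 3: B 10, C 4, D 9. Eliminate C.
Round 4: B 12, D 11. B has a majority.

B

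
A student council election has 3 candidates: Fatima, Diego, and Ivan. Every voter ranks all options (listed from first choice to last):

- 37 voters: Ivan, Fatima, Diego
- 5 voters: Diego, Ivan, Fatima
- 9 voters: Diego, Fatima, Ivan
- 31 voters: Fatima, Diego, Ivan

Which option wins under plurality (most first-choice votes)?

First-place votes: Fatima 31, Diego 14, Ivan 37.
Ivan has the most first-place votes.

Ivan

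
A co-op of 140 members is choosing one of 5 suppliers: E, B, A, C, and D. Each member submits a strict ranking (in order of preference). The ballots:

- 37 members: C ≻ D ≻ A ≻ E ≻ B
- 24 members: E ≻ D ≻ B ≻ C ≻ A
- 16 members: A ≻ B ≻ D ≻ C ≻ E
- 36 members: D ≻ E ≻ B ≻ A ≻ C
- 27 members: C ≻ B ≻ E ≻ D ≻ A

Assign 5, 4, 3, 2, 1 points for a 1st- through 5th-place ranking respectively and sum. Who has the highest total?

E: 37·2 + 24·5 + 16·1 + 36·4 + 27·3 = 435
B: 37·1 + 24·3 + 16·4 + 36·3 + 27·4 = 389
A: 37·3 + 24·1 + 16·5 + 36·2 + 27·1 = 314
C: 37·5 + 24·2 + 16·2 + 36·1 + 27·5 = 436
D: 37·4 + 24·4 + 16·3 + 36·5 + 27·2 = 526
D has the highest Borda score (526).

D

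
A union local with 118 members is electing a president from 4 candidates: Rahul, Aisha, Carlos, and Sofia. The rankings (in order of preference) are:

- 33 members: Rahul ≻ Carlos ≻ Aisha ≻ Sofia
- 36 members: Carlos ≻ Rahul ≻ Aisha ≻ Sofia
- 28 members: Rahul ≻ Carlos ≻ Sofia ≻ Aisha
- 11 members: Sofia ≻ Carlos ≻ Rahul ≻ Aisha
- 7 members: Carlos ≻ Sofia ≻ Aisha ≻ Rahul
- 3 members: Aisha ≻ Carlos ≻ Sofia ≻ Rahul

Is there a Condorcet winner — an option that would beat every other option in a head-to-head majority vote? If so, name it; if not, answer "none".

Rahul

Rahul vs Aisha: 108–10 for Rahul.
Rahul vs Carlos: 61–57 for Rahul.
Rahul vs Sofia: 97–21 for Rahul.
Rahul beats every other option head-to-head.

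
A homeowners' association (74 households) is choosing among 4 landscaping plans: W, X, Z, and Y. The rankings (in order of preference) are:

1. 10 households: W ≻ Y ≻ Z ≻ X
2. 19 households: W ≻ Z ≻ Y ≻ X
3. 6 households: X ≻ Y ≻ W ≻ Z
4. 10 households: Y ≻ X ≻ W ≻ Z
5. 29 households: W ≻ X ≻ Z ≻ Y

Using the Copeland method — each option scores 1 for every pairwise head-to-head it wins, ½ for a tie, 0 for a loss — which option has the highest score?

W

W: beats X, Z, and Y → score 3.
X: beats Z; loses to W and Y → score 1.
Z: beats Y; loses to W and X → score 1.
Y: beats X; loses to W and Z → score 1.
W has the best pairwise record.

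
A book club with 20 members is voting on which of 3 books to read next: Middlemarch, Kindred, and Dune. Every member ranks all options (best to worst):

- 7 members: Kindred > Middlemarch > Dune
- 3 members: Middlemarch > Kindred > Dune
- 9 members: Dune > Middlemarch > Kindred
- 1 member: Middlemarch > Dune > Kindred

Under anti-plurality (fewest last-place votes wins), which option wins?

Last-place votes: Middlemarch 0, Kindred 10, Dune 10.
Middlemarch is ranked last by the fewest voters, so Middlemarch wins.

Middlemarch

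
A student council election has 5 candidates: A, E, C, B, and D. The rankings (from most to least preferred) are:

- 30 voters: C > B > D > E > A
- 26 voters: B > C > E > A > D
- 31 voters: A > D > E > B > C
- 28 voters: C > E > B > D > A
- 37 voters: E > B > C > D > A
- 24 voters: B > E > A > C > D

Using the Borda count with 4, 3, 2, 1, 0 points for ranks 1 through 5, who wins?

A: 30·0 + 26·1 + 31·4 + 28·0 + 37·0 + 24·2 = 198
E: 30·1 + 26·2 + 31·2 + 28·3 + 37·4 + 24·3 = 448
C: 30·4 + 26·3 + 31·0 + 28·4 + 37·2 + 24·1 = 408
B: 30·3 + 26·4 + 31·1 + 28·2 + 37·3 + 24·4 = 488
D: 30·2 + 26·0 + 31·3 + 28·1 + 37·1 + 24·0 = 218
B has the highest Borda score (488).

B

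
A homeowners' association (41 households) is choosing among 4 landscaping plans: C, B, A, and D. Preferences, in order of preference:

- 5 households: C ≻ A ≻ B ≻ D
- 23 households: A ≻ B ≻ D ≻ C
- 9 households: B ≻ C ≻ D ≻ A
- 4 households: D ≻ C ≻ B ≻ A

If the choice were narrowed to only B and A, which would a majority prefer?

Voters preferring B to A: 13; preferring A to B: 28.
A wins the head-to-head.

A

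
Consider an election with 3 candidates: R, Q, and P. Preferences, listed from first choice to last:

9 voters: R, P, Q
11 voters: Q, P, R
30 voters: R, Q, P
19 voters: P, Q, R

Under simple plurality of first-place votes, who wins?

R

First-place votes: R 39, Q 11, P 19.
R has the most first-place votes.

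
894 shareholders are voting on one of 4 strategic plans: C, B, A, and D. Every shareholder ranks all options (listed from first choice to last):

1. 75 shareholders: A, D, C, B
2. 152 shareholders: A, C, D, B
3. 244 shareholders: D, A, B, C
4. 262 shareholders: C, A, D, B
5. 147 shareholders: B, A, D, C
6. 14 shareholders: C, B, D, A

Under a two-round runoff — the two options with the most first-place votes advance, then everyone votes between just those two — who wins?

Round 1 first-place votes: C 276, B 147, A 227, D 244.
C and D advance.
Runoff: C is preferred to D by 428 voters; D by 466.
D wins the runoff.

D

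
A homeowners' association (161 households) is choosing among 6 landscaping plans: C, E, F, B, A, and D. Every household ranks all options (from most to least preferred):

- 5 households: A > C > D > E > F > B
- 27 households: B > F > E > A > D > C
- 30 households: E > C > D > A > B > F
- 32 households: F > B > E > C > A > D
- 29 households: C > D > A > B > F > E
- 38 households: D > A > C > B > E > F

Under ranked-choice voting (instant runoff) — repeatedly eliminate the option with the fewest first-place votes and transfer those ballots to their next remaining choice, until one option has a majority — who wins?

Round 1: C 29, E 30, F 32, B 27, A 5, D 38. Eliminate A.
Round 2: C 34, E 30, F 32, B 27, D 38. Eliminate B.
Round 3: C 34, E 30, F 59, D 38. Eliminate E.
Round 4: C 64, F 59, D 38. Eliminate D.
Round 5: C 102, F 59. C has a majority.

C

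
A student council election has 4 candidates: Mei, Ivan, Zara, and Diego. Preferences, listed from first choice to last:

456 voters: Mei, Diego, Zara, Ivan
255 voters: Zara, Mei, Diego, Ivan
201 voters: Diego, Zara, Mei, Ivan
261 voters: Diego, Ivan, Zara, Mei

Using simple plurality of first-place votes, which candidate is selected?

First-place votes: Mei 456, Ivan 0, Zara 255, Diego 462.
Diego has the most first-place votes.

Diego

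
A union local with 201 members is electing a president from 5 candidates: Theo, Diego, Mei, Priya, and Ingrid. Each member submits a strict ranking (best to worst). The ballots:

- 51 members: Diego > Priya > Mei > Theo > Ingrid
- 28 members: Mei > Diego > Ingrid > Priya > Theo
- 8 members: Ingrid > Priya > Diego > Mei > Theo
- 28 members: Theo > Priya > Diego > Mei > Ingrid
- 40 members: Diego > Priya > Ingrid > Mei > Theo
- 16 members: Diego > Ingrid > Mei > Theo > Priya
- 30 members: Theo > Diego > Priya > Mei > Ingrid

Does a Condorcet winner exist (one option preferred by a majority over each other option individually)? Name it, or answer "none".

Diego

Diego vs Theo: 143–58 for Diego.
Diego vs Mei: 173–28 for Diego.
Diego vs Priya: 165–36 for Diego.
Diego vs Ingrid: 193–8 for Diego.
Diego beats every other option head-to-head.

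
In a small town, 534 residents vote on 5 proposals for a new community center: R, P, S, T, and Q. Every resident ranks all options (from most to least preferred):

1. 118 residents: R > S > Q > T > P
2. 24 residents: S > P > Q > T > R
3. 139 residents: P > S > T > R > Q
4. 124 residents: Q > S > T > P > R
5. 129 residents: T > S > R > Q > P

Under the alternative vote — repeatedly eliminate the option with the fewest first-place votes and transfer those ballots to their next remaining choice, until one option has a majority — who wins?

Round 1: R 118, P 139, S 24, T 129, Q 124. Eliminate S.
Round 2: R 118, P 163, T 129, Q 124. Eliminate R.
Round 3: P 163, T 129, Q 242. Eliminate T.
Round 4: P 163, Q 371. Q has a majority.

Q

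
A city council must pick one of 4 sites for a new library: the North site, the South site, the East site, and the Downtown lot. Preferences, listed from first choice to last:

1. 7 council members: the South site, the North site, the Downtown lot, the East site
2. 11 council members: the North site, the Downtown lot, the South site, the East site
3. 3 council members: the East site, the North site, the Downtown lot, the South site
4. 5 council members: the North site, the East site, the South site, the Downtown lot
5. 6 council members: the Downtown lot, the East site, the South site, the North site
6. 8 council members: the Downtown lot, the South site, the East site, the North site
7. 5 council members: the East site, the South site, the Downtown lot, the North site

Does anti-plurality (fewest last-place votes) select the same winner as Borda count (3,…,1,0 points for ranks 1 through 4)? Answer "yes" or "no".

no

Anti-plurality — last-place votes: the North site 19, the South site 3, the East site 18, the Downtown lot 5. Winner: the South site.
Borda — scores: the North site 68, the South site 69, the East site 54, the Downtown lot 79. Winner: the Downtown lot.
The two methods disagree.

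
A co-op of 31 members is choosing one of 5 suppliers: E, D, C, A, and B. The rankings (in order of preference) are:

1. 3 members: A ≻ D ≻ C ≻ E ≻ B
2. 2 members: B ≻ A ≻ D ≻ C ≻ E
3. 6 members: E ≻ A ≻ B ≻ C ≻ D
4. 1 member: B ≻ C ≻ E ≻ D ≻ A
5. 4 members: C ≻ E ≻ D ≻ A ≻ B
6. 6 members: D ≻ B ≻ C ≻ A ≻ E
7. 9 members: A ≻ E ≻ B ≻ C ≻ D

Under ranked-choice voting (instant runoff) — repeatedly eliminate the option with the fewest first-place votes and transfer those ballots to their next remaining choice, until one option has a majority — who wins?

A

Round 1: E 6, D 6, C 4, A 12, B 3. Eliminate B.
Round 2: E 6, D 6, C 5, A 14. Eliminate C.
Round 3: E 11, D 6, A 14. Eliminate D.
Round 4: E 11, A 20. A has a majority.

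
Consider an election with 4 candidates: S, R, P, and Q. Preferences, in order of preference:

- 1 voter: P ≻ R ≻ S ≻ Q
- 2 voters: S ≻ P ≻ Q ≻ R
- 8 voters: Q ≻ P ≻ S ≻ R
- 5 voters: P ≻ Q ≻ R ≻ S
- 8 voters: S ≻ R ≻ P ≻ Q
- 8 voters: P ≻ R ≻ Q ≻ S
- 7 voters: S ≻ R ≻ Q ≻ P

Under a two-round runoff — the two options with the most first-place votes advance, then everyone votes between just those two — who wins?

P

Round 1 first-place votes: S 17, R 0, P 14, Q 8.
S and P advance.
Runoff: S is preferred to P by 17 voters; P by 22.
P wins the runoff.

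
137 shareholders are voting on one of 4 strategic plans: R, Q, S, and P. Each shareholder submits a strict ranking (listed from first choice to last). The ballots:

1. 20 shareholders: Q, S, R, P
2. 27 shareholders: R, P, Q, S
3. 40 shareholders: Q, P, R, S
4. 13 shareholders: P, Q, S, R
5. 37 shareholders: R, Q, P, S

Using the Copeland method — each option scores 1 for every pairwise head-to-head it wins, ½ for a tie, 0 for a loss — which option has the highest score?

R: beats S and P; loses to Q → score 2.
Q: beats R, S, and P → score 3.
S: loses to R, Q, and P → score 0.
P: beats S; loses to R and Q → score 1.
Q has the best pairwise record.

Q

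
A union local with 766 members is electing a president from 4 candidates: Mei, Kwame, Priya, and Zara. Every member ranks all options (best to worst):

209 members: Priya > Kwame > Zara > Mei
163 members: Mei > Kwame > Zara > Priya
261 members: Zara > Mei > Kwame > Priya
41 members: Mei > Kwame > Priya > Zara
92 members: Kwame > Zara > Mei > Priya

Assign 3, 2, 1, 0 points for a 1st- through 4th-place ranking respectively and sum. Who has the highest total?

Mei: 209·0 + 163·3 + 261·2 + 41·3 + 92·1 = 1226
Kwame: 209·2 + 163·2 + 261·1 + 41·2 + 92·3 = 1363
Priya: 209·3 + 163·0 + 261·0 + 41·1 + 92·0 = 668
Zara: 209·1 + 163·1 + 261·3 + 41·0 + 92·2 = 1339
Kwame has the highest Borda score (1363).

Kwame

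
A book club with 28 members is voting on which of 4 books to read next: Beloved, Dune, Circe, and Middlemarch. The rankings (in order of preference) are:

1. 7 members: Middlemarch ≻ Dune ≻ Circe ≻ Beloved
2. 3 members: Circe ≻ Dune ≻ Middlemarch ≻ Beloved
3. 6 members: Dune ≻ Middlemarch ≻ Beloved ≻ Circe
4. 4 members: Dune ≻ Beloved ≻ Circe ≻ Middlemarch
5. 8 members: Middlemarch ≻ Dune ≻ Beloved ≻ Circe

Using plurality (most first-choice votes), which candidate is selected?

Middlemarch

First-place votes: Beloved 0, Dune 10, Circe 3, Middlemarch 15.
Middlemarch has the most first-place votes.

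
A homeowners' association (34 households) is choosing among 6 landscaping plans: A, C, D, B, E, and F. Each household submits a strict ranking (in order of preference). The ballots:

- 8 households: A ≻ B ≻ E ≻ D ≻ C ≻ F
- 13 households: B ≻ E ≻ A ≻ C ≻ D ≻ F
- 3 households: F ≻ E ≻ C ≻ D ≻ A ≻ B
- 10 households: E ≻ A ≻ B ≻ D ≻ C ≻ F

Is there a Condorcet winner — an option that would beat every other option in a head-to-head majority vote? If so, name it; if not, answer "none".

Checking pairwise contests:
E beats A 26–8.
A beats C 31–3.
A beats D 31–3.
A beats B 21–13.
B beats E 21–13.
A beats F 31–3.
Every option loses at least one head-to-head, so there is no Condorcet winner.

none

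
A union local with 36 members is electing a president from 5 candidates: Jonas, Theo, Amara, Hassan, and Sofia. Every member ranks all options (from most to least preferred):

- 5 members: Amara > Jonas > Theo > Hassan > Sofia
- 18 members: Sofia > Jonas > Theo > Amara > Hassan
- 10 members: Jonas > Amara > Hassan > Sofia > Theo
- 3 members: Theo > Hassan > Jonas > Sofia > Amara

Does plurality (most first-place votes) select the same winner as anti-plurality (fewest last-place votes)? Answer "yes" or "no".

no

Plurality — first-place votes: Jonas 10, Theo 3, Amara 5, Hassan 0, Sofia 18. Winner: Sofia.
Anti-plurality — last-place votes: Jonas 0, Theo 10, Amara 3, Hassan 18, Sofia 5. Winner: Jonas.
The two methods disagree.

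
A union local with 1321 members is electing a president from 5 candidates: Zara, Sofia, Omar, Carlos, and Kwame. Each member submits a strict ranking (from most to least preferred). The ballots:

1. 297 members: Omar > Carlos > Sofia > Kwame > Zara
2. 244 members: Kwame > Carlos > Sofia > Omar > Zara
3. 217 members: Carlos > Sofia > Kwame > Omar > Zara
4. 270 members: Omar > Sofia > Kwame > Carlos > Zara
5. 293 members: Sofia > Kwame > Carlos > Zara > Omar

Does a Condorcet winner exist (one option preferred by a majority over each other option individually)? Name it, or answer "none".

Checking pairwise contests:
Sofia beats Zara 1321–0.
Carlos beats Sofia 758–563.
Sofia beats Omar 754–567.
Kwame beats Carlos 807–514.
Sofia beats Kwame 1077–244.
Every option loses at least one head-to-head, so there is no Condorcet winner.

none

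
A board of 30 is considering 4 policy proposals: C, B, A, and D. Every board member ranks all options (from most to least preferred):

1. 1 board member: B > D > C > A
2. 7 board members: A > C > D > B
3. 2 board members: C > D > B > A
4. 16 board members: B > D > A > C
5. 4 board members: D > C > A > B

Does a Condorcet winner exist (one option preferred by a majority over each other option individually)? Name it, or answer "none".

B vs C: 17–13 for B.
B vs A: 19–11 for B.
B vs D: 17–13 for B.
B beats every other option head-to-head.

B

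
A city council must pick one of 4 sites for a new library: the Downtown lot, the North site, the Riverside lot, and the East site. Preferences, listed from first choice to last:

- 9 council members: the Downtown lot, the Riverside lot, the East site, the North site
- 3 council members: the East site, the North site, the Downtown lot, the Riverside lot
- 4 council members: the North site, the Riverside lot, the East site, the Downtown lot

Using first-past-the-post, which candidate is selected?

First-place votes: the Downtown lot 9, the North site 4, the Riverside lot 0, the East site 3.
the Downtown lot has the most first-place votes.

the Downtown lot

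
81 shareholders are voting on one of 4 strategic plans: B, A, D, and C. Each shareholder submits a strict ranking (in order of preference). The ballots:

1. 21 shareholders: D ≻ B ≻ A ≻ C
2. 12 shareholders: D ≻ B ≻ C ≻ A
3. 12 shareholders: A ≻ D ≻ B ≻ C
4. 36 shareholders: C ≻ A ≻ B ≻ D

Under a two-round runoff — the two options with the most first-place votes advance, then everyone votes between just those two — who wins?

Round 1 first-place votes: B 0, A 12, D 33, C 36.
C and D advance.
Runoff: C is preferred to D by 36 voters; D by 45.
D wins the runoff.

D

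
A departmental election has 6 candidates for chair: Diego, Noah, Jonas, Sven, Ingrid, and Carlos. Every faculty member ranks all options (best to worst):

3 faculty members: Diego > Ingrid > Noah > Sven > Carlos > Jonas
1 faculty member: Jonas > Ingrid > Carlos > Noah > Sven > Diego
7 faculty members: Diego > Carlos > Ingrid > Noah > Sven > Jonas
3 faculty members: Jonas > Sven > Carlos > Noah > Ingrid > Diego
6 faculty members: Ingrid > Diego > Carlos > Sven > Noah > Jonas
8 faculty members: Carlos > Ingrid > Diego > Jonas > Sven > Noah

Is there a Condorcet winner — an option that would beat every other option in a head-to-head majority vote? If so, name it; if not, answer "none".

Checking pairwise contests:
Ingrid beats Diego 18–10.
Diego beats Noah 24–4.
Diego beats Jonas 24–4.
Diego beats Sven 24–4.
Carlos beats Ingrid 18–10.
Diego beats Carlos 16–12.
Every option loses at least one head-to-head, so there is no Condorcet winner.

none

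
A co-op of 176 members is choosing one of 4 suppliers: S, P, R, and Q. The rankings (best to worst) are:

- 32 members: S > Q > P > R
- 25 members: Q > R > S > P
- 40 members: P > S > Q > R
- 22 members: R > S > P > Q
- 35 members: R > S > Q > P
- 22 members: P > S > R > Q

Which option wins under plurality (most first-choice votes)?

P

First-place votes: S 32, P 62, R 57, Q 25.
P has the most first-place votes.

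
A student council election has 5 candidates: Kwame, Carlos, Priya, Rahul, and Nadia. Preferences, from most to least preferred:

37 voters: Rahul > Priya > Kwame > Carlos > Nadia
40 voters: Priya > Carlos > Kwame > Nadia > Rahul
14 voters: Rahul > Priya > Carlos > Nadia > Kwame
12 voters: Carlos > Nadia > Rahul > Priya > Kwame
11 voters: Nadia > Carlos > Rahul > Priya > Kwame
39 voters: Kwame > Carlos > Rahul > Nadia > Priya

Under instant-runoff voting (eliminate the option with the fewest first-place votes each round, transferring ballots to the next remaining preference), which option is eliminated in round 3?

Round 1: Kwame 39, Carlos 12, Priya 40, Rahul 51, Nadia 11. Eliminate Nadia.
Round 2: Kwame 39, Carlos 23, Priya 40, Rahul 51. Eliminate Carlos.
Round 3: Kwame 39, Priya 40, Rahul 74. Eliminate Kwame.

Kwame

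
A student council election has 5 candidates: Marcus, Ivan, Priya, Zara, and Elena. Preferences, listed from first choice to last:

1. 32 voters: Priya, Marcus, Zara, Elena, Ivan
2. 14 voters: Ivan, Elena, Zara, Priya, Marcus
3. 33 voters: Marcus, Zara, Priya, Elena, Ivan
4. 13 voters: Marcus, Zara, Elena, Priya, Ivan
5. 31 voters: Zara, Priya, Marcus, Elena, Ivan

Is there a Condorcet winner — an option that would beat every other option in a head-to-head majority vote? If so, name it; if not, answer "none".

none

Checking pairwise contests:
Priya beats Marcus 77–46.
Marcus beats Ivan 109–14.
Zara beats Priya 91–32.
Marcus beats Zara 78–45.
Marcus beats Elena 109–14.
Every option loses at least one head-to-head, so there is no Condorcet winner.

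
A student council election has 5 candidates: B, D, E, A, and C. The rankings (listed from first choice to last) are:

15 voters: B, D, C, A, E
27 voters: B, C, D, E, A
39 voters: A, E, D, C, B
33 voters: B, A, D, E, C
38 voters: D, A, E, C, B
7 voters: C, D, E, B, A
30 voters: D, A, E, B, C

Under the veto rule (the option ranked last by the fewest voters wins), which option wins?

D

Last-place votes: B 77, D 0, E 15, A 34, C 63.
D is ranked last by the fewest voters, so D wins.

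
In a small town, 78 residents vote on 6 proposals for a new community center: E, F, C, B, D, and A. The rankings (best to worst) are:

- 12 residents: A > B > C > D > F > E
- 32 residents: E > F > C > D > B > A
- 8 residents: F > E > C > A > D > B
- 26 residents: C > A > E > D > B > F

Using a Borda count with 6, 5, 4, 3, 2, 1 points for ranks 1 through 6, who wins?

E: 12·1 + 32·6 + 8·5 + 26·4 = 348
F: 12·2 + 32·5 + 8·6 + 26·1 = 258
C: 12·4 + 32·4 + 8·4 + 26·6 = 364
B: 12·5 + 32·2 + 8·1 + 26·2 = 184
D: 12·3 + 32·3 + 8·2 + 26·3 = 226
A: 12·6 + 32·1 + 8·3 + 26·5 = 258
C has the highest Borda score (364).

C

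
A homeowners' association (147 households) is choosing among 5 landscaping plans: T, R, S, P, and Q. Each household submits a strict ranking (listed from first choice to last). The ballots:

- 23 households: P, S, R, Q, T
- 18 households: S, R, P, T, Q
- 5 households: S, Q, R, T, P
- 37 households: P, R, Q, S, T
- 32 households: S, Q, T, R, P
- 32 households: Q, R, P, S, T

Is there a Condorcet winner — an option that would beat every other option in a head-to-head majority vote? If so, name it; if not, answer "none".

none

Checking pairwise contests:
R beats T 115–32.
S beats R 78–69.
P beats S 92–55.
R beats P 87–60.
R beats Q 78–69.
Every option loses at least one head-to-head, so there is no Condorcet winner.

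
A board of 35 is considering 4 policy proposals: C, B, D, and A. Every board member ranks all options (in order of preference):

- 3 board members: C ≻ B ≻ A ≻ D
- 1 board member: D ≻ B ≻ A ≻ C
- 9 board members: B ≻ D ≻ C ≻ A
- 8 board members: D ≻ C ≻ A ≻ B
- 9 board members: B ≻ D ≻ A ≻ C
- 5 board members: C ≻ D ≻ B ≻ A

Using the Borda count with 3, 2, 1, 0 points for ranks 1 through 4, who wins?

C: 3·3 + 1·0 + 9·1 + 8·2 + 9·0 + 5·3 = 49
B: 3·2 + 1·2 + 9·3 + 8·0 + 9·3 + 5·1 = 67
D: 3·0 + 1·3 + 9·2 + 8·3 + 9·2 + 5·2 = 73
A: 3·1 + 1·1 + 9·0 + 8·1 + 9·1 + 5·0 = 21
D has the highest Borda score (73).

D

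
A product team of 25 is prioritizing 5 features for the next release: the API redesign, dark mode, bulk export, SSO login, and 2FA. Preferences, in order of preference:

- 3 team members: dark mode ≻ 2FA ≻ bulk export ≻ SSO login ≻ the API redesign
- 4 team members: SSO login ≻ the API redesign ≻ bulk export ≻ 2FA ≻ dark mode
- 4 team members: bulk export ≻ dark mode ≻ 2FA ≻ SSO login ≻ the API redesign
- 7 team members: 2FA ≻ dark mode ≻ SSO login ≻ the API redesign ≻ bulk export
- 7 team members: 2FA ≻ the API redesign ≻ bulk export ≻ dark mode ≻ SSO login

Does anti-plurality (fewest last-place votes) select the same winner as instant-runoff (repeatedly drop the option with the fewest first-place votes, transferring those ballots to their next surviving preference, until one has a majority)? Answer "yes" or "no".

yes

Anti-plurality — last-place votes: the API redesign 7, dark mode 4, bulk export 7, SSO login 7, 2FA 0. Winner: 2FA.
Instant-runoff — R1 the API redesign 0, dark mode 3, bulk export 4, SSO login 4, 2FA 14 (2FA winner). Winner: 2FA.
The two methods agree.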